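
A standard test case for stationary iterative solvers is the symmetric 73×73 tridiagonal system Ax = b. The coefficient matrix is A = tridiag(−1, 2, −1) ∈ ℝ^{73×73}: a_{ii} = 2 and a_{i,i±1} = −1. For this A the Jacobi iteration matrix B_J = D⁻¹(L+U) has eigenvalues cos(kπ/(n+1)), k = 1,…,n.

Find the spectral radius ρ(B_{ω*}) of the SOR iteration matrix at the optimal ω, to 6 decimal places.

ρ_J = max_k |cos(kπ/74)| = cos(π/74) = 0.999099
root = sin(π/74) = 0.0424412  (since 1−cos² = sin²).
Young: ω* = 2/(1+√(1−ρ_J²)) = 2/(1+0.0424412) = 2/1.0424412 = 1.918573.
At ω = 1.918573 every |λ(B_ω)| = ω−1, so ρ_SOR = 0.918573.

ρ_SOR = 0.918573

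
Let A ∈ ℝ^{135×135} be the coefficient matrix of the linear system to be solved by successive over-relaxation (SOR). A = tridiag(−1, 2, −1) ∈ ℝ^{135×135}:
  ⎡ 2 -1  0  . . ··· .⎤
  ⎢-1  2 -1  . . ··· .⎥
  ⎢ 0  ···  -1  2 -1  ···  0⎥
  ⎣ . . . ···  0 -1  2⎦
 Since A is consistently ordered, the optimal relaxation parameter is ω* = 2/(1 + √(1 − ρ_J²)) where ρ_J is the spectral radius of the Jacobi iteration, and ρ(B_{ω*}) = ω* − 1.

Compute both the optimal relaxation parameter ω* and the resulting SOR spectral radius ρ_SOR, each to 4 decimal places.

ω* = 1.9548, ρ_SOR = 0.9548

B_J for the 135×135 system has eigenvalues cos(kπ/136); ρ_J = cos(π/136) = 0.9997.
√(1 − cos²(π/136)) = sin(π/136) ≈ 0.02310.
ω* = 2/(1+0.02310) = 1.9548
Hence ρ(B_{ω*}) = 1.9548 − 1 = 0.9548.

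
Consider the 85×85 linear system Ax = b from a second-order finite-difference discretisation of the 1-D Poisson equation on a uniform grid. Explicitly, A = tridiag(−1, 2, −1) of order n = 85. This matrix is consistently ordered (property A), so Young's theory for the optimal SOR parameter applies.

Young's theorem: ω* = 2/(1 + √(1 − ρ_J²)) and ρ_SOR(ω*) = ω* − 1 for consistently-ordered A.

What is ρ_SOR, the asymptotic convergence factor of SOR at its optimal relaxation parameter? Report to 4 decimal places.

ρ_SOR = 0.9295

B_J for the 85×85 system has eigenvalues cos(kπ/86); ρ_J = cos(π/86) = 0.9993.
√(1 − cos²(π/86)) = sin(π/86) ≈ 0.03652.
ω* = 2 / (1 + 0.03652) = 2 / 1.03652 ≈ 1.9295.
ρ_SOR = ω* − 1 = 1.9295 − 1 = 0.9295.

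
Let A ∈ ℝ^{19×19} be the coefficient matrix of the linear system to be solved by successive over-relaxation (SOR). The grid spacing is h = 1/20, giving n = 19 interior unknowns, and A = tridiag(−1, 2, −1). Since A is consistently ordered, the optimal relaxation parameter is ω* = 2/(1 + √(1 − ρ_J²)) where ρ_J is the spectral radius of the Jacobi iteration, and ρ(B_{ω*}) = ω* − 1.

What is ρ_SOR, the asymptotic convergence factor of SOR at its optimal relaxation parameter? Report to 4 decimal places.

½·tridiag(1,0,1) at n=19: λ_k = cos(kπ/20); max |λ| at k=1 ⇒ ρ_J = cos(π/20) ≈ 0.9877.
1 − cos²(π/20) = sin²(π/20) ⇒ √(1−ρ_J²) = sin(π/20) = 0.15643.
ω* = 2/(1 + 0.15643) = 2/1.15643 = 1.7295.
[ρ_SOR] ω* − 1 = 0.7295.

ρ_SOR = 0.7295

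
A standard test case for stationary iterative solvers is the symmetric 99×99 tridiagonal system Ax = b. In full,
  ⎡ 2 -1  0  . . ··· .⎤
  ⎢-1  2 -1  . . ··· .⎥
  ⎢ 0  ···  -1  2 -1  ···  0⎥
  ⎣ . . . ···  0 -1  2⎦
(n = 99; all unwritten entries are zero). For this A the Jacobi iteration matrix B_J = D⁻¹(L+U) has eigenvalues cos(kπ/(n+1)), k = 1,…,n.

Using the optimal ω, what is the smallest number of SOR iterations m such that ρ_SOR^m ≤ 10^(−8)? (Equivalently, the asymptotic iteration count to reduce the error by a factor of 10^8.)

n=99: λ(B_J) = 1 − λ(A)/2 = cos(kπ/100); k=1 gives ρ_J = 0.9995066.
1 − cos²(π/100) = sin²(π/100) ⇒ √(1−ρ_J²) = sin(π/100) = 0.0314108.
[ω*] 2 ÷ (1 + 0.0314108) = 2 ÷ 1.0314108 = 1.9390916.
[ρ_SOR] ω* − 1 = 0.9390916.
(0.9390916)^m ≤ 10^{−8}  ⇒  m·ln(0.9390916) ≤ −8·ln10  ⇒  m ≥ 293.126  ⇒  m = 294

m = 294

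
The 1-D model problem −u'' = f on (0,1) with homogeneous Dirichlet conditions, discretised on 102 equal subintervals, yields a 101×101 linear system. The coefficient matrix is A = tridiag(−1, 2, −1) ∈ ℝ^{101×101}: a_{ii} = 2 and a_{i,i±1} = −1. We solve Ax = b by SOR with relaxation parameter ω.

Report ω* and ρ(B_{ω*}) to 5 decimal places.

[ρ_J] n=101: ρ(B_J) = cos(π/(n+1)) = cos(π/102) = 0.99953.
√(1−ρ_J²) = |sin(π/102)| = 0.030795
Young: ω* = 2/(1+√(1−ρ_J²)) = 2/(1+0.030795) = 2/1.030795 = 1.94025.
and ρ(B_{ω*}) = 1.94025 − 1 = 0.94025.

ω* = 1.94025, ρ_SOR = 0.94025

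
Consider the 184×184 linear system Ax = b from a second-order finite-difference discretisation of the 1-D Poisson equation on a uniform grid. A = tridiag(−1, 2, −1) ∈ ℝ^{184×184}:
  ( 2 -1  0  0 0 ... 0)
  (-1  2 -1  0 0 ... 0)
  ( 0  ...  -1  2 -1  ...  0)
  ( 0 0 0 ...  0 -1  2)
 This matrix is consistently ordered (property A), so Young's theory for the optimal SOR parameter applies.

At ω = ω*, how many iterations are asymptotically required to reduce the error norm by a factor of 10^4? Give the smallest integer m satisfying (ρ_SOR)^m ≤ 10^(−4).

m = 272

With n=184, ρ(Jacobi) = cos(π/185) = 0.9998558.
√(1−ρ_J²) simplifies to sin(π/185) = 0.0169808.
[ω*] 2 ÷ (1 + 0.0169808) = 2 ÷ 1.0169808 = 1.9666055.
ρ_SOR = ω* − 1 = 1.9666055 − 1 = 0.9666055.
4·ln10 = 9.21034; −ln(0.9666055) = 0.0339648; m = ⌈9.21034/0.0339648⌉ = ⌈271.173⌉ = 272.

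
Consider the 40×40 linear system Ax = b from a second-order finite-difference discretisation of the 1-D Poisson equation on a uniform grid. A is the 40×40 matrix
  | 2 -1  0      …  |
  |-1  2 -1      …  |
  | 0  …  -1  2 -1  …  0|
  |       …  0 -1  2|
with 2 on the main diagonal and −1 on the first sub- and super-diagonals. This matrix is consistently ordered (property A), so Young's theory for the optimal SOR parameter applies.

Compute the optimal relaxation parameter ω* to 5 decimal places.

With n=40, ρ(Jacobi) = cos(π/41) = 0.99707.
1 − cos²(π/41) = sin²(π/41) ⇒ √(1−ρ_J²) = sin(π/41) = 0.076549.
ω* = 2/(1+0.076549) = 1.85779
ρ(B_{ω*}) = ω*−1 = 0.85779

ω* = 1.85779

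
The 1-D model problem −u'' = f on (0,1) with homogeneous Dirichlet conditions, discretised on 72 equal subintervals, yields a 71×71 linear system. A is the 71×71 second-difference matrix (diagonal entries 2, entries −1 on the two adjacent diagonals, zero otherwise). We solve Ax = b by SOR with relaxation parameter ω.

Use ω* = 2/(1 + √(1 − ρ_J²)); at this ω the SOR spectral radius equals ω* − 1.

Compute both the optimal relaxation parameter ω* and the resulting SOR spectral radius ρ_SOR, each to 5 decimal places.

ω* = 1.91641, ρ_SOR = 0.91641

spectrum of D⁻¹(L+U) = {cos(kπ/72) : 1≤k≤71}; ρ_J = cos(π/72) = 0.99905.
√(1 − cos²(π/72)) = sin(π/72) ≈ 0.043619.
[ω*] 2 ÷ (1 + 0.043619) = 2 ÷ 1.043619 = 1.91641.
Hence ρ(B_{ω*}) = 1.91641 − 1 = 0.91641.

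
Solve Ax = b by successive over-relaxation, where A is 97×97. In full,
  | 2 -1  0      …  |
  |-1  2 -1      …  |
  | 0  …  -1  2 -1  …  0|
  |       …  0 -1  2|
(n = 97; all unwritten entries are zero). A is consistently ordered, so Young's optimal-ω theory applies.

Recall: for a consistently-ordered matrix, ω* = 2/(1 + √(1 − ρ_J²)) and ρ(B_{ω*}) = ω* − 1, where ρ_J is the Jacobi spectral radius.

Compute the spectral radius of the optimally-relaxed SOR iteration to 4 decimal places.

ρ_SOR = 0.9379

B_J for the 97×97 system has eigenvalues cos(kπ/98); ρ_J = cos(π/98) = 0.9995.
√(1 − cos²(π/98)) = sin(π/98) ≈ 0.03205.
ω* = 2/(1+0.03205) = 1.9379
and ρ(B_{ω*}) = 1.9379 − 1 = 0.9379.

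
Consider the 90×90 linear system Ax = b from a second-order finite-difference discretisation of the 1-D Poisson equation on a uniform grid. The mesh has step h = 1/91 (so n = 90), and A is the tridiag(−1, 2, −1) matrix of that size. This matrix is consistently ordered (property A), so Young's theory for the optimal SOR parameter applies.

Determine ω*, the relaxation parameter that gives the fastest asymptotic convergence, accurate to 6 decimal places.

With n=90, ρ(Jacobi) = cos(π/91) = 0.999404.
√(1 − cos²(π/91)) = sin(π/91) ≈ 0.0345161.
So ω* = 2/1.0345161 = 1.933271 (Young).
ρ(B_{ω*}) = ω*−1 = 0.933271

ω* = 1.933271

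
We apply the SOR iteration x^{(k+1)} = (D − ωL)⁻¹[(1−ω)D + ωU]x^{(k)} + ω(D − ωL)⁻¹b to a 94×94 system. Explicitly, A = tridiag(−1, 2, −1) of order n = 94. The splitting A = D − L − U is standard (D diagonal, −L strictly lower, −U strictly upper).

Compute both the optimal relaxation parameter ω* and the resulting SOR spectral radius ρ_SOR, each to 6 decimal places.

½·tridiag(1,0,1) at n=94: λ_k = cos(kπ/95); max |λ| at k=1 ⇒ ρ_J = cos(π/95) ≈ 0.999453.
1 − cos²(π/95) = sin²(π/95) ⇒ √(1−ρ_J²) = sin(π/95) = 0.0330634.
ω* = 2 / (1 + 0.0330634) = 2 / 1.0330634 ≈ 1.935990.
ρ_SOR = ω* − 1 = 1.935990 − 1 = 0.935990.

ω* = 1.935990, ρ_SOR = 0.935990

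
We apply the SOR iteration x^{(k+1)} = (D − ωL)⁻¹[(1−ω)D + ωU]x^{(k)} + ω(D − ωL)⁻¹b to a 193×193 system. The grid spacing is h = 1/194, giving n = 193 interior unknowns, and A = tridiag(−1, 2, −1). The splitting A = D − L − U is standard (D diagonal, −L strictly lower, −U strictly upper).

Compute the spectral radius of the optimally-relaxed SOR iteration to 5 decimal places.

ρ_J = max_k |cos(kπ/194)| = cos(π/194) = 0.99987
√(1 − cos²(π/194)) = sin(π/194) ≈ 0.016193.
ω* = 2/(1 + 0.016193) = 2/1.016193 = 1.96813.
and ρ(B_{ω*}) = 1.96813 − 1 = 0.96813.

ρ_SOR = 0.96813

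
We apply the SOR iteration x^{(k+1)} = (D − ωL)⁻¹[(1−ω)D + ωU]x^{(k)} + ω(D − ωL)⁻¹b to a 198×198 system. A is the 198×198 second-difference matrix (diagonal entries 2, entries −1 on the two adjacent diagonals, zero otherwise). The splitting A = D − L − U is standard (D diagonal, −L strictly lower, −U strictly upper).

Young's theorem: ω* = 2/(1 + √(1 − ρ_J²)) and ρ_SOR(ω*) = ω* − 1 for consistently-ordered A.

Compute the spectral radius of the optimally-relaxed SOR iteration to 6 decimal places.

[ρ_J] n=198: ρ(B_J) = cos(π/(n+1)) = cos(π/199) = 0.999875.
√(1−ρ_J²) simplifies to sin(π/199) = 0.0157862.
So ω* = 2/1.0157862 = 1.968918 (Young).
At ω = 1.968918 every |λ(B_ω)| = ω−1, so ρ_SOR = 0.968918.

ρ_SOR = 0.968918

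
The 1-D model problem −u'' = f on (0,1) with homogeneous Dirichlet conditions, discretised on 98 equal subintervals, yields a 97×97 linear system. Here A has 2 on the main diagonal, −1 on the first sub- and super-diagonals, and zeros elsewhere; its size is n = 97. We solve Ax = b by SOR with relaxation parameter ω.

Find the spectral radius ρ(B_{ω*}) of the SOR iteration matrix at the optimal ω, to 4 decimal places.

ρ_SOR = 0.9379

spectrum of D⁻¹(L+U) = {cos(kπ/98) : 1≤k≤97}; ρ_J = cos(π/98) = 0.9995.
√(1−ρ_J²) = |sin(π/98)| = 0.03205
ω* = 2 / (1 + 0.03205) = 2 / 1.03205 ≈ 1.9379.
ρ_SOR = ω* − 1 ≈ 0.9379.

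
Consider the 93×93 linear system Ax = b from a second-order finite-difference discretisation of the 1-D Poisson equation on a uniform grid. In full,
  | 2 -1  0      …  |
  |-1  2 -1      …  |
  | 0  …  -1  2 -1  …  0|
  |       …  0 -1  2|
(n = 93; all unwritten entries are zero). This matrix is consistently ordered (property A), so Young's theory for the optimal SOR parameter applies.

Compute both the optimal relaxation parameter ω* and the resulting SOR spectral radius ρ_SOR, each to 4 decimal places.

ω* = 1.9353, ρ_SOR = 0.9353

With n=93, ρ(Jacobi) = cos(π/94) = 0.9994.
1 − cos²(π/94) = sin²(π/94) ⇒ √(1−ρ_J²) = sin(π/94) = 0.03341.
ω* = 2/(1+0.03341) = 1.9353
ρ_SOR = ω* − 1 ≈ 0.9353.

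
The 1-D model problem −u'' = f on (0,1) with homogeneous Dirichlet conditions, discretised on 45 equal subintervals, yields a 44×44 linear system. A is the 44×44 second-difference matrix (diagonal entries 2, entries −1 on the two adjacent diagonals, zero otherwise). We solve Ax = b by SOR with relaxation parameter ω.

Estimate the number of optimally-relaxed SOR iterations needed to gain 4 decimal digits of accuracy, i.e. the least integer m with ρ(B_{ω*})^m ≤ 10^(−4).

m = 66

n=44: λ(B_J) = 1 − λ(A)/2 = cos(kπ/45); k=1 gives ρ_J = 0.9975641.
√(1−ρ_J²) simplifies to sin(π/45) = 0.0697565.
ω* = 2 / (1 + 0.0697565) = 2 / 1.0697565 ≈ 1.8695843.
ρ(B_{ω*}) = ω*−1 = 0.8695843
ρ_SOR^m ≤ 10^(−4) ⇔ m ≥ 4·ln10/(−ln 0.8695843) = 9.21034/0.13974 = 65.911; m = ⌈65.911⌉ = 66.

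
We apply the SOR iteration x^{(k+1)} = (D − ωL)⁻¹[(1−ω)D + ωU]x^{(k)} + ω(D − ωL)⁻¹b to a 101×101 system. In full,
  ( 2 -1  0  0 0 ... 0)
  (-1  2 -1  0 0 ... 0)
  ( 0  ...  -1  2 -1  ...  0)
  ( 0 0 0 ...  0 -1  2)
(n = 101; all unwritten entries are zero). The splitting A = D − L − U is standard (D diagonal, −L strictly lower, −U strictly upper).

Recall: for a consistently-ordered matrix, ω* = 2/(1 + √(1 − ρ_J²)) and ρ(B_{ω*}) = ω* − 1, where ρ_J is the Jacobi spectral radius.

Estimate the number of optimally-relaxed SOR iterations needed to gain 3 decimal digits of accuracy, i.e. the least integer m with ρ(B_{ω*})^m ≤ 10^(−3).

With n=101, ρ(Jacobi) = cos(π/102) = 0.9995257.
1 − cos²(π/102) = sin²(π/102) ⇒ √(1−ρ_J²) = sin(π/102) = 0.0307951.
[ω*] 2 ÷ (1 + 0.0307951) = 2 ÷ 1.0307951 = 1.9402498.
[ρ_SOR] ω* − 1 = 0.9402498.
For 3 digits: m = 3·ln10 / (−ln 0.9402498) = 6.90776/0.0616097 = 112.121; round up → m = 113.

m = 113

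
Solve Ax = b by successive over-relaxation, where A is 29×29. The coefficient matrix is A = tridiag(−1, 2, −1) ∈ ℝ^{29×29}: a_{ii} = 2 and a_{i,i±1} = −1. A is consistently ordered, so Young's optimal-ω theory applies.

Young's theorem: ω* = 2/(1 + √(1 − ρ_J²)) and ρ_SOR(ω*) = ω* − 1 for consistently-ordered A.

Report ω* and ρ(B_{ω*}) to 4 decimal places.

ω* = 1.8107, ρ_SOR = 0.8107

With n=29, ρ(Jacobi) = cos(π/30) = 0.9945.
√(1−ρ_J²) = |sin(π/30)| = 0.10453
ω* = 2 / (1 + 0.10453) = 2 / 1.10453 ≈ 1.8107.
and ρ(B_{ω*}) = 1.8107 − 1 = 0.8107.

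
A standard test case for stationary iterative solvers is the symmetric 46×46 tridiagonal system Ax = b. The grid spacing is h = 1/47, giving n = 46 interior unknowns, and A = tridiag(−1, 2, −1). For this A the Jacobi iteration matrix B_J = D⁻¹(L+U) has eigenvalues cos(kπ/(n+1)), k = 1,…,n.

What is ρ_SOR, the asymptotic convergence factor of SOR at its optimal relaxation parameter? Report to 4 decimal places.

[ρ_J] n=46: ρ(B_J) = cos(π/(n+1)) = cos(π/47) = 0.9978.
√(1 − cos²(π/47)) = sin(π/47) ≈ 0.06679.
So ω* = 2/1.06679 = 1.8748 (Young).
Hence ρ(B_{ω*}) = 1.8748 − 1 = 0.8748.

ρ_SOR = 0.8748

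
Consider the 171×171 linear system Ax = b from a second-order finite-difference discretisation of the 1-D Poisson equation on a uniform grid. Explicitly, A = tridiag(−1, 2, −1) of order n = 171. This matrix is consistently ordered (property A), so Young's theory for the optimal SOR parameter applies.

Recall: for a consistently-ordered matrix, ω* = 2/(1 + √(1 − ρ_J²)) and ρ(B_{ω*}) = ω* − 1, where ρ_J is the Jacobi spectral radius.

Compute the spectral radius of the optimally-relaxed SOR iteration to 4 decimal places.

ρ_SOR = 0.9641

½·tridiag(1,0,1) at n=171: λ_k = cos(kπ/172); max |λ| at k=1 ⇒ ρ_J = cos(π/172) ≈ 0.9998.
√(1 − cos²(π/172)) = sin(π/172) ≈ 0.01826.
So ω* = 2/1.01826 = 1.9641 (Young).
ρ(B_{ω*}) = ω*−1 = 0.9641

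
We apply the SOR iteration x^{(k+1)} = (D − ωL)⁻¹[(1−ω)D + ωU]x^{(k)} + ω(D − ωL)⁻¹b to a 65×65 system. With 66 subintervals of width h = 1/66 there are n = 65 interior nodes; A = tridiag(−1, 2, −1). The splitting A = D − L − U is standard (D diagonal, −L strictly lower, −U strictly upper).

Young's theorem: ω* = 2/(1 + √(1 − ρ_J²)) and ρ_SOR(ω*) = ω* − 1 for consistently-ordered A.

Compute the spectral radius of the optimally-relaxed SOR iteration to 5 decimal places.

ρ_SOR = 0.90916

ρ_J = max_k |cos(kπ/66)| = cos(π/66) = 0.99887
√(1−ρ_J²) = |sin(π/66)| = 0.047582
Then 2/(1+√(1−ρ_J²)) = 2/(1+0.047582); ω* = 2/1.047582 = 1.90916.
ρ(B_{ω*}) = ω*−1 = 0.90916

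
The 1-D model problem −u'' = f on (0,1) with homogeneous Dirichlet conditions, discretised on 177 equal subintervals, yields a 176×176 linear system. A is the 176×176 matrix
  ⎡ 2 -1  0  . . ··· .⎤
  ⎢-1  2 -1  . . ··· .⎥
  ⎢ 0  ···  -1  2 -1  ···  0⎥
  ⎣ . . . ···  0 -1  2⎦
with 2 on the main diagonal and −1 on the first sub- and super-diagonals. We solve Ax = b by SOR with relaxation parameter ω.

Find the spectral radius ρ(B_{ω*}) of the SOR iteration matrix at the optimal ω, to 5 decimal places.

½·tridiag(1,0,1) at n=176: λ_k = cos(kπ/177); max |λ| at k=1 ⇒ ρ_J = cos(π/177) ≈ 0.99984.
√(1−ρ_J²) simplifies to sin(π/177) = 0.017748.
ω* = 2 / (1 + 0.017748) = 2 / 1.017748 ≈ 1.96512.
ρ_SOR = ω* − 1 = 1.96512 − 1 = 0.96512.

ρ_SOR = 0.96512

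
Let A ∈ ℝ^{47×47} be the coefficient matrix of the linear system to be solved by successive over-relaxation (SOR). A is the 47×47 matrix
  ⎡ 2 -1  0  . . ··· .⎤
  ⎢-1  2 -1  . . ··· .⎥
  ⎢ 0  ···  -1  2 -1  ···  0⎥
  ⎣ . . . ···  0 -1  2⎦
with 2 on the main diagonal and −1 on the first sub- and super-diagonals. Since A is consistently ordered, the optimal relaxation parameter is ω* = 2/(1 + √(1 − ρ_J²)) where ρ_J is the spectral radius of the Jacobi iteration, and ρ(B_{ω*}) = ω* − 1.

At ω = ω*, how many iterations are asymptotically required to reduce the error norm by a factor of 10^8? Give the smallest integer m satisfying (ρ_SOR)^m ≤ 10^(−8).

spectrum of D⁻¹(L+U) = {cos(kπ/48) : 1≤k≤47}; ρ_J = cos(π/48) = 0.9978589.
√(1−ρ_J²) simplifies to sin(π/48) = 0.0654031.
ω* = 2/(1 + 0.0654031) = 2/1.0654031 = 1.8772237.
and ρ(B_{ω*}) = 1.8772237 − 1 = 0.8772237.
For 8 digits: m = 8·ln10 / (−ln 0.8772237) = 18.4207/0.130993 = 140.624; round up → m = 141.

m = 141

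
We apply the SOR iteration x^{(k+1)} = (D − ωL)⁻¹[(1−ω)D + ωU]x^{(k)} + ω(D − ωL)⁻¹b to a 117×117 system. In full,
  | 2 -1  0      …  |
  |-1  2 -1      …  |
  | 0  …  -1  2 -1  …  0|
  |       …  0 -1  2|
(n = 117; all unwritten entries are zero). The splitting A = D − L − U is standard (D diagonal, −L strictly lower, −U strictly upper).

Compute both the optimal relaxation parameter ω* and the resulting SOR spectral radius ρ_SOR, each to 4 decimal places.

ω* = 1.9481, ρ_SOR = 0.9481

With n=117, ρ(Jacobi) = cos(π/118) = 0.9996.
root = sin(π/118) = 0.02662  (since 1−cos² = sin²).
ω* = 2 / (1 + 0.02662) = 2 / 1.02662 ≈ 1.9481.
ρ(B_{ω*}) = ω*−1 = 0.9481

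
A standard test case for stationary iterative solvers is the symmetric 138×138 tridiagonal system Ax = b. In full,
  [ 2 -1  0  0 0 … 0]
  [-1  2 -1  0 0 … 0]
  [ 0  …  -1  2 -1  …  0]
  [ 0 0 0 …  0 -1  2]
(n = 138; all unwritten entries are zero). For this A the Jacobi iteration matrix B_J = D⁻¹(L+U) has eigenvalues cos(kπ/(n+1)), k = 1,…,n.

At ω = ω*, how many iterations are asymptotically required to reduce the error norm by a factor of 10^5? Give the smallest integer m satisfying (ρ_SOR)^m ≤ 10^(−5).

ρ_J = max_k |cos(kπ/139)| = cos(π/139) = 0.9997446
root = sin(π/139) = 0.0225995  (since 1−cos² = sin²).
Young: ω* = 2/(1+√(1−ρ_J²)) = 2/(1+0.0225995) = 2/1.0225995 = 1.9557999.
ρ_SOR = ω* − 1 = 1.9557999 − 1 = 0.9557999.
ρ_SOR^m ≤ 10^(−5) ⇔ m ≥ 5·ln10/(−ln 0.9557999) = 11.5129/0.0452067 = 254.672; m = ⌈254.672⌉ = 255.

m = 255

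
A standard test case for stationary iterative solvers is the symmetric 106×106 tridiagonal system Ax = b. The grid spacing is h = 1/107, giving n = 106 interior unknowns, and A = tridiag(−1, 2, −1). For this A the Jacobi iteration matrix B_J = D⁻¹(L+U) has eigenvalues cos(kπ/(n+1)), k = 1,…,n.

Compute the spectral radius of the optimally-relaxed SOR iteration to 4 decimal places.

With n=106, ρ(Jacobi) = cos(π/107) = 0.9996.
1 − cos²(π/107) = sin²(π/107) ⇒ √(1−ρ_J²) = sin(π/107) = 0.02936.
So ω* = 2/1.02936 = 1.9430 (Young).
At ω = 1.9430 every |λ(B_ω)| = ω−1, so ρ_SOR = 0.9430.

ρ_SOR = 0.9430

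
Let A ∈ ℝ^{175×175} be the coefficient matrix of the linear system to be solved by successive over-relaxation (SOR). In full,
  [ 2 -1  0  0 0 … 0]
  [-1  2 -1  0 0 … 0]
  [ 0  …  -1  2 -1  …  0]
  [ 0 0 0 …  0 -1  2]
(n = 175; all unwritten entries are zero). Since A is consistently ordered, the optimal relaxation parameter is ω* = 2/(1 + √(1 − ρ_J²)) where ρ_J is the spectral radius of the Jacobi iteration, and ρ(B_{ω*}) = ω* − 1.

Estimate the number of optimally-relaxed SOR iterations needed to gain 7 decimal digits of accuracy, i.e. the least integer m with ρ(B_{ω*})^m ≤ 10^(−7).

With n=175, ρ(Jacobi) = cos(π/176) = 0.9998407.
√(1 − cos²(π/176)) = sin(π/176) ≈ 0.0178490.
Then 2/(1+√(1−ρ_J²)) = 2/(1+0.0178490); ω* = 2/1.0178490 = 1.9649280.
ρ_SOR = ω* − 1 = 1.9649280 − 1 = 0.9649280.
(0.9649280)^m ≤ 10^{−7}  ⇒  m·ln(0.9649280) ≤ −7·ln10  ⇒  m ≥ 451.465  ⇒  m = 452

m = 452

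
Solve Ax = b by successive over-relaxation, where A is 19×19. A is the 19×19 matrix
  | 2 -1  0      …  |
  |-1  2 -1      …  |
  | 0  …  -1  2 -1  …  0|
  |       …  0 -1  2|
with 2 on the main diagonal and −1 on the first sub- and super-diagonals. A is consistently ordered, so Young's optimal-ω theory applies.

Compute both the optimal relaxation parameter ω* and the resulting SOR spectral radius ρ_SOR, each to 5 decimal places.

With n=19, ρ(Jacobi) = cos(π/20) = 0.98769.
1 − cos²(π/20) = sin²(π/20) ⇒ √(1−ρ_J²) = sin(π/20) = 0.156434.
ω* = 2 / (1 + 0.156434) = 2 / 1.156434 ≈ 1.72945.
ρ(B_{ω*}) = ω*−1 = 0.72945

ω* = 1.72945, ρ_SOR = 0.72945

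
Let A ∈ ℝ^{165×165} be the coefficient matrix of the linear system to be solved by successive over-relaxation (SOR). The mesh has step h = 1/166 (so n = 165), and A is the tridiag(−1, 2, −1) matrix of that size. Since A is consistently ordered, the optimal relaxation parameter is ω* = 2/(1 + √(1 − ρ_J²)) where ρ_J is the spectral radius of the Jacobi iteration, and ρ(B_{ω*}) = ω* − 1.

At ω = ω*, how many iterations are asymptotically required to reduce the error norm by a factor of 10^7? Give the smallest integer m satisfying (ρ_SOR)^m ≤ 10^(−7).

n=165: λ(B_J) = 1 − λ(A)/2 = cos(kπ/166); k=1 gives ρ_J = 0.9998209.
1 − cos²(π/166) = sin²(π/166) ⇒ √(1−ρ_J²) = sin(π/166) = 0.0189241.
So ω* = 2/1.0189241 = 1.9628547 (Young).
ρ_SOR = ω* − 1 ≈ 0.9628547.
For 7 digits: m = 7·ln10 / (−ln 0.9628547) = 16.1181/0.0378528 = 425.810; round up → m = 426.

m = 426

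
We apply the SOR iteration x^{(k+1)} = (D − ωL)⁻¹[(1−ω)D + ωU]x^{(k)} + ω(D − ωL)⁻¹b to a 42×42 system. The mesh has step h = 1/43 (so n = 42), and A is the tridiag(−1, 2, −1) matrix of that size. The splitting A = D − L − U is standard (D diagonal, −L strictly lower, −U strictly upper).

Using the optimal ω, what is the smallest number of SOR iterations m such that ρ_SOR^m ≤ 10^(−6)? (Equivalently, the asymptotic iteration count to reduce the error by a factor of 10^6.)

spectrum of D⁻¹(L+U) = {cos(kπ/43) : 1≤k≤42}; ρ_J = cos(π/43) = 0.9973323.
root = sin(π/43) = 0.0729953  (since 1−cos² = sin²).
So ω* = 2/1.0729953 = 1.8639411 (Young).
At ω = 1.8639411 every |λ(B_ω)| = ω−1, so ρ_SOR = 0.8639411.
ρ_SOR^m ≤ 10^(−6) ⇔ m ≥ 6·ln10/(−ln 0.8639411) = 13.8155/0.146251 = 94.464; m = ⌈94.464⌉ = 95.

m = 95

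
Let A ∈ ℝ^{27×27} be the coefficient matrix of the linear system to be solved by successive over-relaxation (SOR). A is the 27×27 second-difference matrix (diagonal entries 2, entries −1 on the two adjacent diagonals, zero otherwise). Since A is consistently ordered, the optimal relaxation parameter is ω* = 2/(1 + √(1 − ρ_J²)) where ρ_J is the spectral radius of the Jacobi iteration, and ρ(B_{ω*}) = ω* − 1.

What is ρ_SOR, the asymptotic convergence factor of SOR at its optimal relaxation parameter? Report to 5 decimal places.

ρ_SOR = 0.79862

ρ_J = max_k |cos(kπ/28)| = cos(π/28) = 0.99371
1 − cos²(π/28) = sin²(π/28) ⇒ √(1−ρ_J²) = sin(π/28) = 0.111964.
Young: ω* = 2/(1+√(1−ρ_J²)) = 2/(1+0.111964) = 2/1.111964 = 1.79862.
At ω = 1.79862 every |λ(B_ω)| = ω−1, so ρ_SOR = 0.79862.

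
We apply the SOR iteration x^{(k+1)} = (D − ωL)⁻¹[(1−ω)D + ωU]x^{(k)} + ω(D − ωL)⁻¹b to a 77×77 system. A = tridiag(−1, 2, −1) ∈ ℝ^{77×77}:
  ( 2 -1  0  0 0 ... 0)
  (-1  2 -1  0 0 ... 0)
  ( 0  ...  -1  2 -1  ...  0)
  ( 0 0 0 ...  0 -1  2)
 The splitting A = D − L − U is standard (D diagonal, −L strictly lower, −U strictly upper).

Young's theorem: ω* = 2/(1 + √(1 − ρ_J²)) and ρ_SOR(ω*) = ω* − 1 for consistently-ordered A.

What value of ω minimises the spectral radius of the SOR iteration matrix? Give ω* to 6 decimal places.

ω* = 1.922585

With n=77, ρ(Jacobi) = cos(π/78) = 0.999189.
1 − cos²(π/78) = sin²(π/78) ⇒ √(1−ρ_J²) = sin(π/78) = 0.0402659.
Then 2/(1+√(1−ρ_J²)) = 2/(1+0.0402659); ω* = 2/1.0402659 = 1.922585.
ρ(B_{ω*}) = ω*−1 = 0.922585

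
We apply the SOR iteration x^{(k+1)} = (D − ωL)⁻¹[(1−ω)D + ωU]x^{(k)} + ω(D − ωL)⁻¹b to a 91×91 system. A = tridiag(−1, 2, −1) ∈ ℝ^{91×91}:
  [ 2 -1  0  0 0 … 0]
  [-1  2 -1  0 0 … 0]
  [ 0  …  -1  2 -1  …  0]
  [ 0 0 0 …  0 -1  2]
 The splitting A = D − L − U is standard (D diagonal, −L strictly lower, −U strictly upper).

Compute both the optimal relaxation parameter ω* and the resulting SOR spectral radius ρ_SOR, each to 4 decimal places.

ρ_J = max_k |cos(kπ/92)| = cos(π/92) = 0.9994
1 − cos²(π/92) = sin²(π/92) ⇒ √(1−ρ_J²) = sin(π/92) = 0.03414.
Young: ω* = 2/(1+√(1−ρ_J²)) = 2/(1+0.03414) = 2/1.03414 = 1.9340.
[ρ_SOR] ω* − 1 = 0.9340.

ω* = 1.9340, ρ_SOR = 0.9340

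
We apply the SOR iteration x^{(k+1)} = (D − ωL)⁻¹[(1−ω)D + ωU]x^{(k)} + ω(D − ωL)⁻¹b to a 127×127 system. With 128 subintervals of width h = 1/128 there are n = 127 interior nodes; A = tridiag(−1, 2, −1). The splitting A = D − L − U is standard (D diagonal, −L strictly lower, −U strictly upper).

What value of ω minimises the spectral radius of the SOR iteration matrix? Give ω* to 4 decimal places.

ρ_J = max_k |cos(kπ/128)| = cos(π/128) = 0.9997
root = sin(π/128) = 0.02454  (since 1−cos² = sin²).
So ω* = 2/1.02454 = 1.9521 (Young).
ρ(B_{ω*}) = ω*−1 = 0.9521

ω* = 1.9521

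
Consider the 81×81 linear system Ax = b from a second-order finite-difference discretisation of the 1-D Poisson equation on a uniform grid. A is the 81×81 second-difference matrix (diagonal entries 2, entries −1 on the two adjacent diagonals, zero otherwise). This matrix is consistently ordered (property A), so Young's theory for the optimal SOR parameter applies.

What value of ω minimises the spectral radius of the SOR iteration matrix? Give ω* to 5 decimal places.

n=81: λ(B_J) = 1 − λ(A)/2 = cos(kπ/82); k=1 gives ρ_J = 0.99927.
root = sin(π/82) = 0.038303  (since 1−cos² = sin²).
So ω* = 2/1.038303 = 1.92622 (Young).
ρ_SOR = ω* − 1 ≈ 0.92622.

ω* = 1.92622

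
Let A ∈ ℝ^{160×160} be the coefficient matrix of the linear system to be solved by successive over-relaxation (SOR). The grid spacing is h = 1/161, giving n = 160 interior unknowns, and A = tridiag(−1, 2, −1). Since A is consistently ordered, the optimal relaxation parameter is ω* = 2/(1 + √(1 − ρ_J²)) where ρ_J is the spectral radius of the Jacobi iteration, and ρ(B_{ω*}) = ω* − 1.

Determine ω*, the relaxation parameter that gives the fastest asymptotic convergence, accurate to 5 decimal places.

½·tridiag(1,0,1) at n=160: λ_k = cos(kπ/161); max |λ| at k=1 ⇒ ρ_J = cos(π/161) ≈ 0.99981.
√(1−ρ_J²) simplifies to sin(π/161) = 0.019512.
ω* = 2 / (1 + 0.019512) = 2 / 1.019512 ≈ 1.96172.
At ω = 1.96172 every |λ(B_ω)| = ω−1, so ρ_SOR = 0.96172.

ω* = 1.96172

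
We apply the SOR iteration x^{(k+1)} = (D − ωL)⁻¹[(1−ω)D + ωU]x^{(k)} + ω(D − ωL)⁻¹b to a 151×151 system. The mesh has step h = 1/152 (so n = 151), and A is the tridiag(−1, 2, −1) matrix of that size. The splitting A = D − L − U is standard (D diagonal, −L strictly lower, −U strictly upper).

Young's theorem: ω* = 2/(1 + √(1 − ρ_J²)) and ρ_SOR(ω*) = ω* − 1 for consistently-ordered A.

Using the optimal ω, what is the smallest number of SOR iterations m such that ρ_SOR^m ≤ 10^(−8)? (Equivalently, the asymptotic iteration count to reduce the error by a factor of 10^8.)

m = 446

[ρ_J] n=151: ρ(B_J) = cos(π/(n+1)) = cos(π/152) = 0.9997864.
1 − cos²(π/152) = sin²(π/152) ⇒ √(1−ρ_J²) = sin(π/152) = 0.0206669.
ω* = 2/(1 + 0.0206669) = 2/1.0206669 = 1.9595031.
ρ_SOR = ω* − 1 = 1.9595031 − 1 = 0.9595031.
m ≥ 8·ln10 / (−ln 0.9595031) = 445.593; smallest integer m = 446.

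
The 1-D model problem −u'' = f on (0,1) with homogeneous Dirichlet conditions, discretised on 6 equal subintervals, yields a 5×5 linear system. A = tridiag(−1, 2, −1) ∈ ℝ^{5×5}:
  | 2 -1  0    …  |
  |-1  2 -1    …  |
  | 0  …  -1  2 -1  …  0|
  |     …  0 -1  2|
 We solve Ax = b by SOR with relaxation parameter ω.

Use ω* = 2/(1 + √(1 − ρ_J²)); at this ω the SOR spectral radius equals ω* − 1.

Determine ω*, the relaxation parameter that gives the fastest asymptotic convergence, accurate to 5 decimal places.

½·tridiag(1,0,1) at n=5: λ_k = cos(kπ/6); max |λ| at k=1 ⇒ ρ_J = cos(π/6) ≈ 0.86603.
√(1−ρ_J²) simplifies to sin(π/6) = 0.500000.
ω* = 2/(1+0.500000) = 1.33333
Hence ρ(B_{ω*}) = 1.33333 − 1 = 0.33333.

ω* = 1.33333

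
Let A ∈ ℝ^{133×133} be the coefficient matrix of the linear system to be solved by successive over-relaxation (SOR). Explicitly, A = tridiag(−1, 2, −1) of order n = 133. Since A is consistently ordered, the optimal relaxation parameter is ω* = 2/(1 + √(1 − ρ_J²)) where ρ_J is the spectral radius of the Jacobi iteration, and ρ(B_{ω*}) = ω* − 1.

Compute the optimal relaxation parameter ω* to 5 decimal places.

ω* = 1.95419

n=133: λ(B_J) = 1 − λ(A)/2 = cos(kπ/134); k=1 gives ρ_J = 0.99973.
root = sin(π/134) = 0.023443  (since 1−cos² = sin²).
[ω*] 2 ÷ (1 + 0.023443) = 2 ÷ 1.023443 = 1.95419.
[ρ_SOR] ω* − 1 = 0.95419.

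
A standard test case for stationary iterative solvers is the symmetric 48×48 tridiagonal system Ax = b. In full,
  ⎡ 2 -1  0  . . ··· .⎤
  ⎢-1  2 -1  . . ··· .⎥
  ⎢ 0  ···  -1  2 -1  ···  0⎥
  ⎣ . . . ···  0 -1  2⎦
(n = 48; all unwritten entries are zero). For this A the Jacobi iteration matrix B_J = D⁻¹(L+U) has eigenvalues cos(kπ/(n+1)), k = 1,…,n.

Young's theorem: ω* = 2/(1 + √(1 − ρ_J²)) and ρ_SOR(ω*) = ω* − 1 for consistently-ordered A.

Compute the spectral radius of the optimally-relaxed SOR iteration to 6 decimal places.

ρ_SOR = 0.879575

B_J for the 48×48 system has eigenvalues cos(kπ/49); ρ_J = cos(π/49) = 0.997945.
√(1−ρ_J²) = |sin(π/49)| = 0.0640702
ω* = 2 / (1 + 0.0640702) = 2 / 1.0640702 ≈ 1.879575.
ρ(B_{ω*}) = ω*−1 = 0.879575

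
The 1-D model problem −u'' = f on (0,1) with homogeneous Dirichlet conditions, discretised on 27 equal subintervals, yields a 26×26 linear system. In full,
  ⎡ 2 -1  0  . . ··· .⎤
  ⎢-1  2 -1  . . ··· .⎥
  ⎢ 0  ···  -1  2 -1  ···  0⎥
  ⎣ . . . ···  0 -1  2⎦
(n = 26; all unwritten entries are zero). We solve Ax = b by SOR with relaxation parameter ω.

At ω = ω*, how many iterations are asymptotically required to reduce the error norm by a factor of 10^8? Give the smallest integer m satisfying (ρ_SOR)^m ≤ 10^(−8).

m = 79

ρ_J = max_k |cos(kπ/27)| = cos(π/27) = 0.9932384
1 − cos²(π/27) = sin²(π/27) ⇒ √(1−ρ_J²) = sin(π/27) = 0.1160929.
Then 2/(1+√(1−ρ_J²)) = 2/(1+0.1160929); ω* = 2/1.1160929 = 1.7919655.
ρ_SOR = ω* − 1 = 1.7919655 − 1 = 0.7919655.
m ≥ 8·ln10 / (−ln 0.7919655) = 78.978; smallest integer m = 79.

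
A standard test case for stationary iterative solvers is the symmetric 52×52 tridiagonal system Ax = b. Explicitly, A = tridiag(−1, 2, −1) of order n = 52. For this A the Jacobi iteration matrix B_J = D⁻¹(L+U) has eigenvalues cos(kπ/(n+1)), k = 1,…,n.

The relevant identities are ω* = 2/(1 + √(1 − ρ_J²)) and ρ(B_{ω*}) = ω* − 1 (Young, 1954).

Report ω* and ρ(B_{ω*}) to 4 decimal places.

B_J for the 52×52 system has eigenvalues cos(kπ/53); ρ_J = cos(π/53) = 0.9982.
√(1−ρ_J²) simplifies to sin(π/53) = 0.05924.
ω* = 2/(1 + 0.05924) = 2/1.05924 = 1.8881.
and ρ(B_{ω*}) = 1.8881 − 1 = 0.8881.

ω* = 1.8881, ρ_SOR = 0.8881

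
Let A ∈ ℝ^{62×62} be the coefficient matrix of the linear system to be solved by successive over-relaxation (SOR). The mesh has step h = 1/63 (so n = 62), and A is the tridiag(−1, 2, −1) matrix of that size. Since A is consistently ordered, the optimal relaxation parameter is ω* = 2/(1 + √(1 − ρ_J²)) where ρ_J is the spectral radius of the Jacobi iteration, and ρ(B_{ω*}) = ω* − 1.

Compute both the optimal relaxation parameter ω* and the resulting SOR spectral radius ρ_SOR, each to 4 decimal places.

n=62: λ(B_J) = 1 − λ(A)/2 = cos(kπ/63); k=1 gives ρ_J = 0.9988.
√(1−ρ_J²) = |sin(π/63)| = 0.04985
ω* = 2/(1 + 0.04985) = 2/1.04985 = 1.9050.
At ω = 1.9050 every |λ(B_ω)| = ω−1, so ρ_SOR = 0.9050.

ω* = 1.9050, ρ_SOR = 0.9050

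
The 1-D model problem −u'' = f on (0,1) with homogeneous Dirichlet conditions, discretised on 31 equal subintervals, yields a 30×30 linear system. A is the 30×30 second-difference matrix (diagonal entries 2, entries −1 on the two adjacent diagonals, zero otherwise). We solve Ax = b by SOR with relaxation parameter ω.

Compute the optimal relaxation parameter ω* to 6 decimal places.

ω* = 1.816253

spectrum of D⁻¹(L+U) = {cos(kπ/31) : 1≤k≤30}; ρ_J = cos(π/31) = 0.994869.
1 − cos²(π/31) = sin²(π/31) ⇒ √(1−ρ_J²) = sin(π/31) = 0.1011683.
So ω* = 2/1.1011683 = 1.816253 (Young).
ρ_SOR = ω* − 1 ≈ 0.816253.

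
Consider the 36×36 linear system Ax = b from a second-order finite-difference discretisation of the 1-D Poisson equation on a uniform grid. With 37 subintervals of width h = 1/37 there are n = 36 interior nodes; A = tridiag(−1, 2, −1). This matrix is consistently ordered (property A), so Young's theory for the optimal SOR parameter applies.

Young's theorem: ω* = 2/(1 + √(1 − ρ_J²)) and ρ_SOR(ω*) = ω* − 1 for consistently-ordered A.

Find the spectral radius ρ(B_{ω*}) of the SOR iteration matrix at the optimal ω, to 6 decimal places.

ρ_SOR = 0.843648

ρ_J = max_k |cos(kπ/37)| = cos(π/37) = 0.996397
√(1 − cos²(π/37)) = sin(π/37) ≈ 0.0848059.
ω* = 2 / (1 + 0.0848059) = 2 / 1.0848059 ≈ 1.843648.
ρ_SOR = ω* − 1 = 1.843648 − 1 = 0.843648.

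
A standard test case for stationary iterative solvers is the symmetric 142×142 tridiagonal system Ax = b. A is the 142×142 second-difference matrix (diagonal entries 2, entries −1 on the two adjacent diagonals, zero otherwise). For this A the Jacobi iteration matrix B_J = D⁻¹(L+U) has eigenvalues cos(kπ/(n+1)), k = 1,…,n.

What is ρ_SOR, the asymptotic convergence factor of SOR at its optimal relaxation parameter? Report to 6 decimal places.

ρ_SOR = 0.957010

n=142: λ(B_J) = 1 − λ(A)/2 = cos(kπ/143); k=1 gives ρ_J = 0.999759.
√(1−ρ_J²) = |sin(π/143)| = 0.0219674
ω* = 2/(1 + 0.0219674) = 2/1.0219674 = 1.957010.
ρ(B_{ω*}) = ω*−1 = 0.957010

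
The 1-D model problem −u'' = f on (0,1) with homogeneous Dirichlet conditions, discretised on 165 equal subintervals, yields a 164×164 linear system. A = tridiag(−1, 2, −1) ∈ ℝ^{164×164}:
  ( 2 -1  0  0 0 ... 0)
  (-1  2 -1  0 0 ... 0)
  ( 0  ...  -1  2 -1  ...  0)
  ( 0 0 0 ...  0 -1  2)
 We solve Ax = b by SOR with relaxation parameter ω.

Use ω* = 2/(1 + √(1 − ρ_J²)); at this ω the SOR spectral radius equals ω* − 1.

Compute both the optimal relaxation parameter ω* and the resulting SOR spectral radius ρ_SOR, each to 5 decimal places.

n=164: λ(B_J) = 1 − λ(A)/2 = cos(kπ/165); k=1 gives ρ_J = 0.99982.
√(1−ρ_J²) simplifies to sin(π/165) = 0.019039.
ω* = 2/(1+0.019039) = 1.96263
ρ_SOR = ω* − 1 = 1.96263 − 1 = 0.96263.

ω* = 1.96263, ρ_SOR = 0.96263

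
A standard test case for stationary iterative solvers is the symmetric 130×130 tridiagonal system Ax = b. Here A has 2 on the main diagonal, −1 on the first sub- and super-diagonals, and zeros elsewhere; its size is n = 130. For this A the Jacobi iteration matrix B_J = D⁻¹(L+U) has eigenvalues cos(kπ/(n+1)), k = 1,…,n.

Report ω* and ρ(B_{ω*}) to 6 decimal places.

ω* = 1.953164, ρ_SOR = 0.953164

½·tridiag(1,0,1) at n=130: λ_k = cos(kπ/131); max |λ| at k=1 ⇒ ρ_J = cos(π/131) ≈ 0.999712.
root = sin(π/131) = 0.0239793  (since 1−cos² = sin²).
ω* = 2/(1+0.0239793) = 1.953164
ρ_SOR = ω* − 1 = 1.953164 − 1 = 0.953164.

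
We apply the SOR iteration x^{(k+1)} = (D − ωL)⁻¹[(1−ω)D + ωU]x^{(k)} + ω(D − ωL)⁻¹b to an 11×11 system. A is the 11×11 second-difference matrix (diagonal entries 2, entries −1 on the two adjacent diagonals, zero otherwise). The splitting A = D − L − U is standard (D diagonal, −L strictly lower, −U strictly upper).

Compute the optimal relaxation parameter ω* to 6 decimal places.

With n=11, ρ(Jacobi) = cos(π/12) = 0.965926.
√(1 − cos²(π/12)) = sin(π/12) ≈ 0.2588190.
So ω* = 2/1.2588190 = 1.588791 (Young).
Hence ρ(B_{ω*}) = 1.588791 − 1 = 0.588791.

ω* = 1.588791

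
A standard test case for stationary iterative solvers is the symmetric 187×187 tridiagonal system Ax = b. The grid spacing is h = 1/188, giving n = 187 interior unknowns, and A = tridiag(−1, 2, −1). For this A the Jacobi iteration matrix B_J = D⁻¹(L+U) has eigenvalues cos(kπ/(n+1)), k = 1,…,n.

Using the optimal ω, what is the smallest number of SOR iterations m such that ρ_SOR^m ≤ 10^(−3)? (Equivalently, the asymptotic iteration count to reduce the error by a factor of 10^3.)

m = 207

spectrum of D⁻¹(L+U) = {cos(kπ/188) : 1≤k≤187}; ρ_J = cos(π/188) = 0.9998604.
√(1 − cos²(π/188)) = sin(π/188) ≈ 0.0167098.
ω* = 2/(1+0.0167098) = 1.9671297
At ω = 1.9671297 every |λ(B_ω)| = ω−1, so ρ_SOR = 0.9671297.
For 3 digits: m = 3·ln10 / (−ln 0.9671297) = 6.90776/0.0334227 = 206.679; round up → m = 207.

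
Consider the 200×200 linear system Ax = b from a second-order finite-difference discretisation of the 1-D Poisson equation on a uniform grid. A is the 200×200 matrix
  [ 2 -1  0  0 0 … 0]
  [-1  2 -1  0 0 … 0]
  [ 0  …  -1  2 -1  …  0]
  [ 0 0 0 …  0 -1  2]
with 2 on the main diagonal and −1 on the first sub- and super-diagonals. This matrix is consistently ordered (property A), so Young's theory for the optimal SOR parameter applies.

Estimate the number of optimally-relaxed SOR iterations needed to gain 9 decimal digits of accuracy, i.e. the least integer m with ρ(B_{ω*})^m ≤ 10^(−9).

m = 663

½·tridiag(1,0,1) at n=200: λ_k = cos(kπ/201); max |λ| at k=1 ⇒ ρ_J = cos(π/201) ≈ 0.9998779.
√(1−ρ_J²) = |sin(π/201)| = 0.0156292
Young: ω* = 2/(1+√(1−ρ_J²)) = 2/(1+0.0156292) = 2/1.0156292 = 1.9692226.
ρ_SOR = ω* − 1 = 1.9692226 − 1 = 0.9692226.
ρ_SOR^m ≤ 10^(−9) ⇔ m ≥ 9·ln10/(−ln 0.9692226) = 20.7233/0.031261 = 662.912; m = ⌈662.912⌉ = 663.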